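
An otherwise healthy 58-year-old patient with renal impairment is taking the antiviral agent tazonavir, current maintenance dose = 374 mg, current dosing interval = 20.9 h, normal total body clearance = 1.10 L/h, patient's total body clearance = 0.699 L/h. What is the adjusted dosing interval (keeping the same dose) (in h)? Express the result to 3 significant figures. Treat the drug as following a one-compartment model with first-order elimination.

32.9 h

To keep the same average steady-state level, dosing rate must scale with clearance.
CL ratio = 0.699 / 1.10 = 0.6355
New interval (same dose) = 20.9 / 0.6355 = 32.89 h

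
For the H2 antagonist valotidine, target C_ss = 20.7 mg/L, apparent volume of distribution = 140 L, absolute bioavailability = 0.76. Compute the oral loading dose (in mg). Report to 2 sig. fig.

3800 mg

LD = Css × Vd / F = 20.7 × 140 / 0.76 = 3813 mg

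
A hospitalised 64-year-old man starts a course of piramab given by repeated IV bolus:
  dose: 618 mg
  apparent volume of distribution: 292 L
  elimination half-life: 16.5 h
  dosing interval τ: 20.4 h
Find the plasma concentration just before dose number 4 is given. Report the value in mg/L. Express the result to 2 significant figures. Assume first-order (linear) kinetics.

C₀ per dose = Dose / Vd = 618 / 292 = 2.116 mg/L
k = ln2 / t½ = 0.693147 / 16.5 = 0.04201 h⁻¹
Fraction remaining after one interval: r = e^(−kτ) = e^(−0.04201 × 20.4) = 0.4244
Before dose 4, 3 doses have been given (aged 1τ, 2τ, 3τ).
C_trough = C₀ × (r + r² + … + r^3) = C₀ × r(1−r^3)/(1−r)
        = 2.116 × 0.4244 × (1 − 0.07644) / (1 − 0.4244) = 1.441 mg/L

1.4 mg/L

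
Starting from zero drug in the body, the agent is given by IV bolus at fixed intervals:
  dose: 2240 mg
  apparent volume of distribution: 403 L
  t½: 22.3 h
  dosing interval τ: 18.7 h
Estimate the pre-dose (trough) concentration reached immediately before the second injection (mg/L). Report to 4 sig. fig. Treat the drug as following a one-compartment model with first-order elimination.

C₀ per dose = Dose / Vd = 2240 / 403 = 5.558 mg/L
k = ln2 / t½ = 0.693147 / 22.3 = 0.03108 h⁻¹
Fraction remaining after one interval: r = e^(−kτ) = e^(−0.03108 × 18.7) = 0.5592
Before dose 2, 1 dose has been given (aged 1τ).
C_trough = C₀ × r = 5.558 × 0.5592 = 3.108 mg/L

3.108 mg/L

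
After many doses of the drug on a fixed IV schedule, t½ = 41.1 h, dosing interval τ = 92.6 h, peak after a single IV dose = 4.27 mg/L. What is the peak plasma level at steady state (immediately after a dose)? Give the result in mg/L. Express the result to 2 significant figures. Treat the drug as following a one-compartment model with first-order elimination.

5.4 mg/L

k = ln2 / t½ = 0.693147 / 41.1 = 0.01686 h⁻¹
e^(−kτ) = e^(−0.01686 × 92.6) = 0.2099
Accumulation ratio R = 1 / (1 − e^(−kτ)) = 1 / (1 − 0.2099) = 1.266
Steady-state peak = C₀ × R = 4.27 × 1.266 = 5.406 mg/L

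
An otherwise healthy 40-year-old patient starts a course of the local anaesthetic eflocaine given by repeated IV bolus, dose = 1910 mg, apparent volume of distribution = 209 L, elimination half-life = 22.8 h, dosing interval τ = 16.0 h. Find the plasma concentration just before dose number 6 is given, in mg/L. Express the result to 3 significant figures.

C₀ per dose = Dose / Vd = 1910 / 209 = 9.139 mg/L
k = ln2 / t½ = 0.693147 / 22.8 = 0.03040 h⁻¹
Fraction remaining after one interval: r = e^(−kτ) = e^(−0.03040 × 16.0) = 0.6148
Before dose 6, 5 doses have been given (aged 1τ, 2τ, 3τ, 4τ, 5τ).
C_trough = C₀ × (r + r² + … + r^5) = C₀ × r(1−r^5)/(1−r)
        = 9.139 × 0.6148 × (1 − 0.08784) / (1 − 0.6148) = 13.31 mg/L

13.3 mg/L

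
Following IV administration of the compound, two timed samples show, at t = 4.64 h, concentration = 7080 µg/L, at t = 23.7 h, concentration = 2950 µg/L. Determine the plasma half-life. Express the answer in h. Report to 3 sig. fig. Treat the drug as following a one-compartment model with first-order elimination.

k = ln(C₁/C₂) / (t₂ − t₁) = ln(7080/2950) / (23.7 − 4.64)
  = 0.8755 / 19.06 = 0.04593 h⁻¹
t½ = ln2 / k = 0.693147 / 0.04593 = 15.09 h

15.1 h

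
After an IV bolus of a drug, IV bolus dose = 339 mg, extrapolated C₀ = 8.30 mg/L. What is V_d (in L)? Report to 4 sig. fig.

Vd = Dose / C₀ = 339.0 / 8.30 = 40.84 L

40.84 L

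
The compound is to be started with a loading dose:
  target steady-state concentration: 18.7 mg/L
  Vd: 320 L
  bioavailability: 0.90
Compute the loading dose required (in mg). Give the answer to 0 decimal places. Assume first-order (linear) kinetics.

6649 mg

LD = Css × Vd / F = 18.7 × 320 / 0.90 = 6649 mg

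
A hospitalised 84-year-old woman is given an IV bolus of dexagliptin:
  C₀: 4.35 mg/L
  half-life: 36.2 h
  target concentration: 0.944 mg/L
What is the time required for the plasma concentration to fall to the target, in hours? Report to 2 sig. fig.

80 h

k = ln2 / t½ = 0.693147 / 36.2 = 0.01915 h⁻¹
t = ln(C₀ / C) / k = ln(4.350 / 0.944) / 0.01915
  = ln(4.608) / 0.01915 = 1.528 / 0.01915 = 79.79 h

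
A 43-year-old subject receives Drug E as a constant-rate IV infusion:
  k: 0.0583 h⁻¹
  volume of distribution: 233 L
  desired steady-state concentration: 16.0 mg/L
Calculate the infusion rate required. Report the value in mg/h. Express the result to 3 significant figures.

CL = k × Vd = 0.05830 × 233 = 13.58 L/h
At steady state, infusion rate R₀ = Css × CL = 16.0 × 13.58 = 217.3 mg/h

217 mg/h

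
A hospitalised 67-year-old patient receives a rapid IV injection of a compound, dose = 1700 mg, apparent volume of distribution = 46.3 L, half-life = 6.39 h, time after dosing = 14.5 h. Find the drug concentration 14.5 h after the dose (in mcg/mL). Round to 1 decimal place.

7.6 mcg/mL

C₀ = Dose / Vd = 1700 / 46.3 = 36.72 mg/L
k = ln2 / t½ = 0.693147 / 6.39 = 0.1085 h⁻¹
C = C₀ · e^(−k·t) = 36.72 × e^(−0.1085 × 14.5)
  = 36.72 × 0.2074 = 7.616 mg/L
(7.616 mg/L = 7.616 mcg/mL)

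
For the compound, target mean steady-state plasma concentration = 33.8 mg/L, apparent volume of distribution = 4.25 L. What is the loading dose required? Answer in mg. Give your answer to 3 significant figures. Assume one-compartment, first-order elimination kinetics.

144 mg

LD = Css × Vd = 33.8 × 4.25 = 143.7 mg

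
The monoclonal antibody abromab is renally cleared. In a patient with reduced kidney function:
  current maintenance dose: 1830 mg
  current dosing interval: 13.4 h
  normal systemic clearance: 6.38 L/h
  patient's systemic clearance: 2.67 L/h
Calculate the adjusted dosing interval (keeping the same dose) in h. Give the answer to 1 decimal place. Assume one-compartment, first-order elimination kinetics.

To keep the same average steady-state level, dosing rate must scale with clearance.
CL ratio = 2.67 / 6.38 = 0.4185
New interval (same dose) = 13.4 / 0.4185 = 32.02 h

32.0 h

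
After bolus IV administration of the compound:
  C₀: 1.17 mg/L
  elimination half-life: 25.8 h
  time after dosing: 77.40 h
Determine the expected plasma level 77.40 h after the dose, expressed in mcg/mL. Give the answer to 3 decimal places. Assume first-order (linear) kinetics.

0.146 mcg/mL

k = ln2 / t½ = 0.693147 / 25.8 = 0.02687 h⁻¹
t / t½ = 77.40 / 25.8 = 3 half-lives
C = C₀ × (1/2)^3 = 1.170 × 0.1250 = 0.1463 mg/L
(0.1463 mg/L = 0.1463 mcg/mL)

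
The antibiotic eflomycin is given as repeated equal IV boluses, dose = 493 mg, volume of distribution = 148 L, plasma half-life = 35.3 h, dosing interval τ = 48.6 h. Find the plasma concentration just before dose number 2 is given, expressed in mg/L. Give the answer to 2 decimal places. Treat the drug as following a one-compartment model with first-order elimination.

1.28 mg/L

C₀ per dose = Dose / Vd = 493 / 148 = 3.331 mg/L
k = ln2 / t½ = 0.693147 / 35.3 = 0.01964 h⁻¹
Fraction remaining after one interval: r = e^(−kτ) = e^(−0.01964 × 48.6) = 0.3850
Before dose 2, 1 dose has been given (aged 1τ).
C_trough = C₀ × r = 3.331 × 0.3850 = 1.282 mg/L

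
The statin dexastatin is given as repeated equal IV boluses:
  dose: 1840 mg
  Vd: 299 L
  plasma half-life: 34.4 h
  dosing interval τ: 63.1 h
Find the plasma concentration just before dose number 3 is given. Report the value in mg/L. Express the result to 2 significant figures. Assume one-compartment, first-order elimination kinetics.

2.2 mg/L

C₀ per dose = Dose / Vd = 1840 / 299 = 6.154 mg/L
k = ln2 / t½ = 0.693147 / 34.4 = 0.02015 h⁻¹
Fraction remaining after one interval: r = e^(−kτ) = e^(−0.02015 × 63.1) = 0.2804
Before dose 3, 2 doses have been given (aged 1τ, 2τ).
C_trough = C₀ × (r + r²) = 6.154 × (0.2804 + 0.07862) = 2.209 mg/L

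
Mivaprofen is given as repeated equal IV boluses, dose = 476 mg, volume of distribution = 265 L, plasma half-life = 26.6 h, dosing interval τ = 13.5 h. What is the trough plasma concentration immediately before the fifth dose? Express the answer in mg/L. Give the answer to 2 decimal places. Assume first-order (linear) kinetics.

C₀ per dose = Dose / Vd = 476 / 265 = 1.796 mg/L
k = ln2 / t½ = 0.693147 / 26.6 = 0.02606 h⁻¹
Fraction remaining after one interval: r = e^(−kτ) = e^(−0.02606 × 13.5) = 0.7034
Before dose 5, 4 doses have been given (aged 1τ, 2τ, 3τ, 4τ).
C_trough = C₀ × (r + r² + … + r^4) = C₀ × r(1−r^4)/(1−r)
        = 1.796 × 0.7034 × (1 − 0.2448) / (1 − 0.7034) = 3.217 mg/L

3.22 mg/L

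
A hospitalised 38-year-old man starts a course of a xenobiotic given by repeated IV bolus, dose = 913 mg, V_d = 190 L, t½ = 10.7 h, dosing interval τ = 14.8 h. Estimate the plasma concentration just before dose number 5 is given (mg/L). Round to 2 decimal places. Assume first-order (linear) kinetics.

2.92 mg/L

C₀ per dose = Dose / Vd = 913 / 190 = 4.805 mg/L
k = ln2 / t½ = 0.693147 / 10.7 = 0.06478 h⁻¹
Fraction remaining after one interval: r = e^(−kτ) = e^(−0.06478 × 14.8) = 0.3834
Before dose 5, 4 doses have been given (aged 1τ, 2τ, 3τ, 4τ).
C_trough = C₀ × (r + r² + … + r^4) = C₀ × r(1−r^4)/(1−r)
        = 4.805 × 0.3834 × (1 − 0.02161) / (1 − 0.3834) = 2.923 mg/L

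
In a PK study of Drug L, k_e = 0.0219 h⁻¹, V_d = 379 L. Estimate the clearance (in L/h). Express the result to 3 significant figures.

CL = k × Vd = 0.0219 × 379 = 8.300 L/h

8.30 L/h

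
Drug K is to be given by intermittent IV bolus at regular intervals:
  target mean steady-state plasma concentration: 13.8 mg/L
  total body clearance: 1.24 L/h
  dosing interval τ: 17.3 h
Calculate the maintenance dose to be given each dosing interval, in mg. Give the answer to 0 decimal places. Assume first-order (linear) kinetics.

At steady state, Dose/τ = Css × CL.
Dose = Css × CL × τ = 13.8 × 1.240 × 17.3 = 296.0 mg

296 mg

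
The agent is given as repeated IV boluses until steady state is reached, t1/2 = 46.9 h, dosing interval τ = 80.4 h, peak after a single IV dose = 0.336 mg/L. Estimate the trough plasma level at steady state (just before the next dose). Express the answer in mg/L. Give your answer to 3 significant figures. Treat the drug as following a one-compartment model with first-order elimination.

k = ln2 / t½ = 0.693147 / 46.9 = 0.01478 h⁻¹
e^(−kτ) = e^(−0.01478 × 80.4) = 0.3047
Accumulation ratio R = 1 / (1 − e^(−kτ)) = 1 / (1 − 0.3047) = 1.438
Steady-state trough = C₀ × R × e^(−kτ) = 0.336 × 1.438 × 0.3047 = 0.1472 mg/L

0.147 mg/L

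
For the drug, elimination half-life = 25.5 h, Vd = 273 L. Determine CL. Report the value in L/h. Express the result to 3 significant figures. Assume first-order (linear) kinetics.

k = ln2 / t½ = 0.693147 / 25.5 = 0.02718 h⁻¹
CL = k × Vd = 0.02718 × 273 = 7.420 L/h

7.42 L/h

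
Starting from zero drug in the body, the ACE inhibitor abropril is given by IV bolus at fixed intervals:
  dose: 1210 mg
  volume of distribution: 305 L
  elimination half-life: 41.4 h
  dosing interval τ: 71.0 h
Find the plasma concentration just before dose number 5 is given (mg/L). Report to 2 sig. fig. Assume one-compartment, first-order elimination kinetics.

C₀ per dose = Dose / Vd = 1210 / 305 = 3.967 mg/L
k = ln2 / t½ = 0.693147 / 41.4 = 0.01674 h⁻¹
Fraction remaining after one interval: r = e^(−kτ) = e^(−0.01674 × 71.0) = 0.3047
Before dose 5, 4 doses have been given (aged 1τ, 2τ, 3τ, 4τ).
C_trough = C₀ × (r + r² + … + r^4) = C₀ × r(1−r^4)/(1−r)
        = 3.967 × 0.3047 × (1 − 0.008620) / (1 − 0.3047) = 1.723 mg/L

1.7 mg/L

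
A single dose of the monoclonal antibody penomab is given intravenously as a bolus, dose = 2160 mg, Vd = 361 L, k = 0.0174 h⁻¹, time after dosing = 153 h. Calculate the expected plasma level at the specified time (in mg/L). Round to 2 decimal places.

0.42 mg/L

C₀ = Dose / Vd = 2160 / 361 = 5.983 mg/L
C = C₀ · e^(−k·t) = 5.983 × e^(−0.01740 × 153)
  = 5.983 × 0.06979 = 0.4176 mg/L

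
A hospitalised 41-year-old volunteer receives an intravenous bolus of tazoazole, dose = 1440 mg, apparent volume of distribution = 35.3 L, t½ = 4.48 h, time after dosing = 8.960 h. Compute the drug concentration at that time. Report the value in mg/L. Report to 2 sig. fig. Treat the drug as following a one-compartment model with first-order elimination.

C₀ = Dose / Vd = 1440 / 35.3 = 40.79 mg/L
k = ln2 / t½ = 0.693147 / 4.48 = 0.1547 h⁻¹
t / t½ = 8.960 / 4.48 = 2 half-lives
C = C₀ × (1/2)^2 = 40.79 × 0.2500 = 10.20 mg/L

10 mg/L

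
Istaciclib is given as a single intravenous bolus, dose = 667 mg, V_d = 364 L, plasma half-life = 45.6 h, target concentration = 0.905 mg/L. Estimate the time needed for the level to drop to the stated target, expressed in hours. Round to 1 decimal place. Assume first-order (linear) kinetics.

46.4 h

C₀ = Dose / Vd = 667.0 / 364 = 1.832 mg/L
k = ln2 / t½ = 0.693147 / 45.6 = 0.01520 h⁻¹
t = ln(C₀ / C) / k = ln(1.832 / 0.905) / 0.01520
  = ln(2.024) / 0.01520 = 0.7051 / 0.01520 = 46.39 h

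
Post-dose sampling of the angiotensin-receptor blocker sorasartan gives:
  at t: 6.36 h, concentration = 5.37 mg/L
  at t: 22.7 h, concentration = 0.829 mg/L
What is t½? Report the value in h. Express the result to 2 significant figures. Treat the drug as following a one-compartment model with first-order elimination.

k = ln(C₁/C₂) / (t₂ − t₁) = ln(5.37/0.829) / (22.7 − 6.36)
  = 1.868 / 16.34 = 0.1143 h⁻¹
t½ = ln2 / k = 0.693147 / 0.1143 = 6.064 h

6.1 h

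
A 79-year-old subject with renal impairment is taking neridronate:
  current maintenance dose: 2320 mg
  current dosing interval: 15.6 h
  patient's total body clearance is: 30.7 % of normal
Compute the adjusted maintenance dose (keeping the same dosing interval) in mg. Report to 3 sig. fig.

712 mg

To keep the same average steady-state level, dosing rate must scale with clearance.
CL ratio = 30.7 / 100 = 0.3070
New dose (same interval) = 2320 × 0.3070 = 712.2 mg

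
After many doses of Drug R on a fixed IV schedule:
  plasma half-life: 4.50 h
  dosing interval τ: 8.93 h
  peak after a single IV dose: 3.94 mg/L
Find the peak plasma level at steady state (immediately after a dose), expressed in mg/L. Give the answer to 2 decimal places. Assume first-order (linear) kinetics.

5.27 mg/L

k = ln2 / t½ = 0.693147 / 4.50 = 0.1540 h⁻¹
e^(−kτ) = e^(−0.1540 × 8.93) = 0.2528
Accumulation ratio R = 1 / (1 − e^(−kτ)) = 1 / (1 − 0.2528) = 1.338
Steady-state peak = C₀ × R = 3.94 × 1.338 = 5.272 mg/L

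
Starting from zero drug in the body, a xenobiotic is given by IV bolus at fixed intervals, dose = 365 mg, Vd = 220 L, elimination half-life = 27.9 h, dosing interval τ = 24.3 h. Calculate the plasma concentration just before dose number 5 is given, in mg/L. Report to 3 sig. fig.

1.82 mg/L

C₀ per dose = Dose / Vd = 365 / 220 = 1.659 mg/L
k = ln2 / t½ = 0.693147 / 27.9 = 0.02484 h⁻¹
Fraction remaining after one interval: r = e^(−kτ) = e^(−0.02484 × 24.3) = 0.5468
Before dose 5, 4 doses have been given (aged 1τ, 2τ, 3τ, 4τ).
C_trough = C₀ × (r + r² + … + r^4) = C₀ × r(1−r^4)/(1−r)
        = 1.659 × 0.5468 × (1 − 0.08940) / (1 − 0.5468) = 1.823 mg/L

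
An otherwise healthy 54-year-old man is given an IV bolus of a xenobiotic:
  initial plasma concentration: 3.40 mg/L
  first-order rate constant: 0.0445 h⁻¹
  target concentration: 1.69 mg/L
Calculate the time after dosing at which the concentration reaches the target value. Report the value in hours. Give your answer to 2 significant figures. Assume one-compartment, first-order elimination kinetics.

t = ln(C₀ / C) / k = ln(3.400 / 1.69) / 0.04450
  = ln(2.012) / 0.04450 = 0.6991 / 0.04450 = 15.71 h

16 h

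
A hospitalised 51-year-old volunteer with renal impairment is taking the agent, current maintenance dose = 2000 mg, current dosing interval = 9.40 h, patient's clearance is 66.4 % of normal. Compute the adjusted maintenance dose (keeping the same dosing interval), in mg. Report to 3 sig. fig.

1330 mg

To keep the same average steady-state level, dosing rate must scale with clearance.
CL ratio = 66.4 / 100 = 0.6640
New dose (same interval) = 2000 × 0.6640 = 1328 mg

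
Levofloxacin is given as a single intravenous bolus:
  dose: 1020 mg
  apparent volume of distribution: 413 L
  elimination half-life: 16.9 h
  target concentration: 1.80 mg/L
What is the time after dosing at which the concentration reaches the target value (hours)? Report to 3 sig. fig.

C₀ = Dose / Vd = 1020 / 413 = 2.470 mg/L
k = ln2 / t½ = 0.693147 / 16.9 = 0.04101 h⁻¹
t = ln(C₀ / C) / k = ln(2.470 / 1.80) / 0.04101
  = ln(1.372) / 0.04101 = 0.3163 / 0.04101 = 7.713 h

7.71 h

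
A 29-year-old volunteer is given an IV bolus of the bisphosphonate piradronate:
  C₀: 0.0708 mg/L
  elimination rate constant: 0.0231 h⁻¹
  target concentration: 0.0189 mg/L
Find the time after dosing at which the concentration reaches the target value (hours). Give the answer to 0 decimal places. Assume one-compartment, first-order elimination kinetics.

t = ln(C₀ / C) / k = ln(0.07080 / 0.0189) / 0.02310
  = ln(3.746) / 0.02310 = 1.321 / 0.02310 = 57.19 h

57 h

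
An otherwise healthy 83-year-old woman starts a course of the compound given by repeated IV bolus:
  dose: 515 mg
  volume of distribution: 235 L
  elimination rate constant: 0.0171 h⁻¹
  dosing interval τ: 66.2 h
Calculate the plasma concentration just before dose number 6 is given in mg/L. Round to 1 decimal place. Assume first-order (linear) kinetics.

1.0 mg/L

C₀ per dose = Dose / Vd = 515 / 235 = 2.191 mg/L
Fraction remaining after one interval: r = e^(−kτ) = e^(−0.01710 × 66.2) = 0.3224
Before dose 6, 5 doses have been given (aged 1τ, 2τ, 3τ, 4τ, 5τ).
C_trough = C₀ × (r + r² + … + r^5) = C₀ × r(1−r^5)/(1−r)
        = 2.191 × 0.3224 × (1 − 0.003483) / (1 − 0.3224) = 1.039 mg/L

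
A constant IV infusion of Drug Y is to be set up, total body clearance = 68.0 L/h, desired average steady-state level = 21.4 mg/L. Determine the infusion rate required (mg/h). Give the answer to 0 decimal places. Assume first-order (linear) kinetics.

At steady state, infusion rate R₀ = Css × CL = 21.4 × 68.00 = 1455 mg/h

1455 mg/h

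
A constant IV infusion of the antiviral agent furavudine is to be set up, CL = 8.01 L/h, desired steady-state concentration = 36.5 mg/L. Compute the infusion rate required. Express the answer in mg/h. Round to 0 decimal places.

At steady state, infusion rate R₀ = Css × CL = 36.5 × 8.010 = 292.4 mg/h

292 mg/h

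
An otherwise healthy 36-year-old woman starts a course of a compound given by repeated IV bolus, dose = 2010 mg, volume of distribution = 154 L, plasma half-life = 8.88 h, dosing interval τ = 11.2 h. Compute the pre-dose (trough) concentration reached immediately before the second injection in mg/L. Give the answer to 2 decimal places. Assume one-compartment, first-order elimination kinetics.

5.44 mg/L

C₀ per dose = Dose / Vd = 2010 / 154 = 13.05 mg/L
k = ln2 / t½ = 0.693147 / 8.88 = 0.07806 h⁻¹
Fraction remaining after one interval: r = e^(−kτ) = e^(−0.07806 × 11.2) = 0.4172
Before dose 2, 1 dose has been given (aged 1τ).
C_trough = C₀ × r = 13.05 × 0.4172 = 5.444 mg/L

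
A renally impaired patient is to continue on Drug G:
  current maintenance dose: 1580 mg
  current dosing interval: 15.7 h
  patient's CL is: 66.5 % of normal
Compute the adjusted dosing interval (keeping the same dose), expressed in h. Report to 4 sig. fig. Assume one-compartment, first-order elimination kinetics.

To keep the same average steady-state level, dosing rate must scale with clearance.
CL ratio = 66.5 / 100 = 0.6650
New interval (same dose) = 15.7 / 0.6650 = 23.61 h

23.61 h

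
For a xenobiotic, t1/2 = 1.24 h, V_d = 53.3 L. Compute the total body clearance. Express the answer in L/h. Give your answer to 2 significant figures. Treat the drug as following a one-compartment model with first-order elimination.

k = ln2 / t½ = 0.693147 / 1.24 = 0.5590 h⁻¹
CL = k × Vd = 0.5590 × 53.3 = 29.79 L/h

30 L/h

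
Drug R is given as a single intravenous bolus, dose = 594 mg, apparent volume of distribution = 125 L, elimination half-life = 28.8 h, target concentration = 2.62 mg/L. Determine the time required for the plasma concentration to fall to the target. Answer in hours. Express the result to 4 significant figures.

24.74 h

C₀ = Dose / Vd = 594.0 / 125 = 4.752 mg/L
k = ln2 / t½ = 0.693147 / 28.8 = 0.02407 h⁻¹
t = ln(C₀ / C) / k = ln(4.752 / 2.62) / 0.02407
  = ln(1.814) / 0.02407 = 0.5955 / 0.02407 = 24.74 h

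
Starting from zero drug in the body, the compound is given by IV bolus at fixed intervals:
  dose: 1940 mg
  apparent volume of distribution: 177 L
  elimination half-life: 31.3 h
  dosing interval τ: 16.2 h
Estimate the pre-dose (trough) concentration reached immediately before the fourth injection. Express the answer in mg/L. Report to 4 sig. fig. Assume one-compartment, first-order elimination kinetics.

C₀ per dose = Dose / Vd = 1940 / 177 = 10.96 mg/L
k = ln2 / t½ = 0.693147 / 31.3 = 0.02215 h⁻¹
Fraction remaining after one interval: r = e^(−kτ) = e^(−0.02215 × 16.2) = 0.6985
Before dose 4, 3 doses have been given (aged 1τ, 2τ, 3τ).
C_trough = C₀ × (r + r² + … + r^3) = C₀ × r(1−r^3)/(1−r)
        = 10.96 × 0.6985 × (1 − 0.3408) / (1 − 0.6985) = 16.74 mg/L

16.74 mg/L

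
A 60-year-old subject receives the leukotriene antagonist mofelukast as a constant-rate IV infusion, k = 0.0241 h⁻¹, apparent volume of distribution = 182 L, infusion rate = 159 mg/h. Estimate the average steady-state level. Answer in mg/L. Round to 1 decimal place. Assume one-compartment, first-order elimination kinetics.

36.3 mg/L

CL = k × Vd = 0.02410 × 182 = 4.386 L/h
At steady state Css = R₀ / CL = 159 / 4.386 = 36.25 mg/L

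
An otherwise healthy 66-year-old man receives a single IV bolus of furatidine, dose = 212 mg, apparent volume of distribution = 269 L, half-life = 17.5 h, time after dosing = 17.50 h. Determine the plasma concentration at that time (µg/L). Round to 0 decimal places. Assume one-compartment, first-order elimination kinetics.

394 µg/L

C₀ = Dose / Vd = 212.0 / 269 = 0.7881 mg/L
k = ln2 / t½ = 0.693147 / 17.5 = 0.03961 h⁻¹
t / t½ = 17.50 / 17.5 = 1 half-lives
C = C₀ × (1/2)^1 = 0.7881 × 0.5000 = 0.3941 mg/L
Convert: 0.3941 mg/L × 1000 = 394.1 µg/L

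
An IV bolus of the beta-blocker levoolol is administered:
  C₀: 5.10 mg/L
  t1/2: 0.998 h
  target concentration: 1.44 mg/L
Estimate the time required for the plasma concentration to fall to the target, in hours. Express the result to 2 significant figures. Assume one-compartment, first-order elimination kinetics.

1.8 h

k = ln2 / t½ = 0.693147 / 0.998 = 0.6945 h⁻¹
t = ln(C₀ / C) / k = ln(5.100 / 1.44) / 0.6945
  = ln(3.542) / 0.6945 = 1.265 / 0.6945 = 1.821 h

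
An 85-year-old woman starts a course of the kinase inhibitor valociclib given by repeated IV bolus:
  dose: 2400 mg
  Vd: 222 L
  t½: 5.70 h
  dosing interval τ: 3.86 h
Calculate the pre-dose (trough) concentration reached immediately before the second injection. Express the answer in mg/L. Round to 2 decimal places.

C₀ per dose = Dose / Vd = 2400 / 222 = 10.81 mg/L
k = ln2 / t½ = 0.693147 / 5.70 = 0.1216 h⁻¹
Fraction remaining after one interval: r = e^(−kτ) = e^(−0.1216 × 3.86) = 0.6254
Before dose 2, 1 dose has been given (aged 1τ).
C_trough = C₀ × r = 10.81 × 0.6254 = 6.761 mg/L

6.76 mg/L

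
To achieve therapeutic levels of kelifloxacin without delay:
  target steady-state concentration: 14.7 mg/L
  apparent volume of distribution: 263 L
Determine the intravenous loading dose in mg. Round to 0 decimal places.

3866 mg

LD = Css × Vd = 14.7 × 263 = 3866 mg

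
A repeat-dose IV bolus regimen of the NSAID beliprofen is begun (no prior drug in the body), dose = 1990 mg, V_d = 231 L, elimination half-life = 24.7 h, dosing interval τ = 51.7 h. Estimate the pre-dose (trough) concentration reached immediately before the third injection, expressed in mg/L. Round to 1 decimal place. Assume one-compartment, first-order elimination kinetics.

2.5 mg/L

C₀ per dose = Dose / Vd = 1990 / 231 = 8.615 mg/L
k = ln2 / t½ = 0.693147 / 24.7 = 0.02806 h⁻¹
Fraction remaining after one interval: r = e^(−kτ) = e^(−0.02806 × 51.7) = 0.2344
Before dose 3, 2 doses have been given (aged 1τ, 2τ).
C_trough = C₀ × (r + r²) = 8.615 × (0.2344 + 0.05494) = 2.493 mg/L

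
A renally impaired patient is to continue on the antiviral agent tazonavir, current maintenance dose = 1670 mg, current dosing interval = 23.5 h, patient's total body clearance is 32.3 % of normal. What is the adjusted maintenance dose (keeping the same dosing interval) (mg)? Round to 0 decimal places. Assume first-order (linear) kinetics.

539 mg

To keep the same average steady-state level, dosing rate must scale with clearance.
CL ratio = 32.3 / 100 = 0.3230
New dose (same interval) = 1670 × 0.3230 = 539.4 mg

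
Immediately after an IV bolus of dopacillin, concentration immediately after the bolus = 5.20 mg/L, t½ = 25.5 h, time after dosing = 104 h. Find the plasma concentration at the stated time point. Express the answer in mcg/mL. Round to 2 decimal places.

k = ln2 / t½ = 0.693147 / 25.5 = 0.02718 h⁻¹
C = C₀ · e^(−k·t) = 5.200 × e^(−0.02718 × 104)
  = 5.200 × 0.05921 = 0.3079 mg/L
(0.3079 mg/L = 0.3079 mcg/mL)

0.31 mcg/mL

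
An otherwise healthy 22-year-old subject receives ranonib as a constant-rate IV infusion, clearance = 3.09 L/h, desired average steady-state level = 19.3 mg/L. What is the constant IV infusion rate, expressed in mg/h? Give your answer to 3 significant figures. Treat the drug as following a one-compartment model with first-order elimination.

59.6 mg/h

At steady state, infusion rate R₀ = Css × CL = 19.3 × 3.090 = 59.64 mg/h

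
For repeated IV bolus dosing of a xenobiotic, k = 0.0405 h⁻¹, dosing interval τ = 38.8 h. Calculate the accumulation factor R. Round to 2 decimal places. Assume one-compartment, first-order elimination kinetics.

1.26

e^(−kτ) = e^(−0.04050 × 38.8) = 0.2078
Accumulation ratio R = 1 / (1 − e^(−kτ)) = 1 / (1 − 0.2078) = 1.262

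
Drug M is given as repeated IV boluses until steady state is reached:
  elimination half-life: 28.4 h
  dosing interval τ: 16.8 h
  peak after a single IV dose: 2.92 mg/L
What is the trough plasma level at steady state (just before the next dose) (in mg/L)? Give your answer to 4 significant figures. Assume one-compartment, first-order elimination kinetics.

5.761 mg/L

k = ln2 / t½ = 0.693147 / 28.4 = 0.02441 h⁻¹
e^(−kτ) = e^(−0.02441 × 16.8) = 0.6636
Accumulation ratio R = 1 / (1 − e^(−kτ)) = 1 / (1 − 0.6636) = 2.973
Steady-state trough = C₀ × R × e^(−kτ) = 2.92 × 2.973 × 0.6636 = 5.761 mg/L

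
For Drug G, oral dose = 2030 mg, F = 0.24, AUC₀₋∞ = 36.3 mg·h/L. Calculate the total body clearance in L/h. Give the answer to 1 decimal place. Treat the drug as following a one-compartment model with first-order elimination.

CL = F·Dose / AUC = 0.24 × 2030 / 36.3 = 13.42 L/h

13.4 L/h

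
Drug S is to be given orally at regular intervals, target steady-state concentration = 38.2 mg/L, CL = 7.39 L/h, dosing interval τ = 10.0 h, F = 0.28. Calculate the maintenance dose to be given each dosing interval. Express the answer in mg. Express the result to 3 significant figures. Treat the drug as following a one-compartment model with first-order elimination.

10100 mg

At steady state, F × (Dose/τ) = Css × CL.
Dose = Css × CL × τ / F = 38.2 × 7.390 × 10.0 / 0.28 = 10080 mg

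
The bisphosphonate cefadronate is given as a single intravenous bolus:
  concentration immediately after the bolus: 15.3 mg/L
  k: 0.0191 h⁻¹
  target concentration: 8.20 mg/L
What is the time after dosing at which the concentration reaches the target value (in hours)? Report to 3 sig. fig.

32.7 h

t = ln(C₀ / C) / k = ln(15.30 / 8.20) / 0.01910
  = ln(1.866) / 0.01910 = 0.6238 / 0.01910 = 32.66 h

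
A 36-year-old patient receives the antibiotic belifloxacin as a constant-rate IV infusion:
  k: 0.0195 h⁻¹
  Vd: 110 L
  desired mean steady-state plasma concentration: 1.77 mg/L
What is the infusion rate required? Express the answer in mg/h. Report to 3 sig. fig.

3.80 mg/h

CL = k × Vd = 0.01950 × 110 = 2.145 L/h
At steady state, infusion rate R₀ = Css × CL = 1.77 × 2.145 = 3.797 mg/h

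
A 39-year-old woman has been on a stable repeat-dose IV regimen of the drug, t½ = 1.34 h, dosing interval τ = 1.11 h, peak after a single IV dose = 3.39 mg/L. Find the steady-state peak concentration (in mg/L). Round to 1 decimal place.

7.8 mg/L

k = ln2 / t½ = 0.693147 / 1.34 = 0.5173 h⁻¹
e^(−kτ) = e^(−0.5173 × 1.11) = 0.5632
Accumulation ratio R = 1 / (1 − e^(−kτ)) = 1 / (1 − 0.5632) = 2.289
Steady-state peak = C₀ × R = 3.39 × 2.289 = 7.760 mg/L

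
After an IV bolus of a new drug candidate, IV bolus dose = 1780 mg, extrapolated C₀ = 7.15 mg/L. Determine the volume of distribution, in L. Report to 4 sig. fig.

249.0 L

Vd = Dose / C₀ = 1780 / 7.15 = 249.0 L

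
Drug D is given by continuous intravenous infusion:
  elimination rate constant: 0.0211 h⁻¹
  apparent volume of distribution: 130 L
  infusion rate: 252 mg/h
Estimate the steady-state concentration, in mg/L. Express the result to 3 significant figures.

91.9 mg/L

CL = k × Vd = 0.02110 × 130 = 2.743 L/h
At steady state Css = R₀ / CL = 252 / 2.743 = 91.87 mg/L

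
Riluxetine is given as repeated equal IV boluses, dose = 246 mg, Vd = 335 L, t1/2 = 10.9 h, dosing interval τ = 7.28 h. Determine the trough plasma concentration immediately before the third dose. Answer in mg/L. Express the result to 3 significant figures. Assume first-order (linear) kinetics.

0.753 mg/L

C₀ per dose = Dose / Vd = 246 / 335 = 0.7343 mg/L
k = ln2 / t½ = 0.693147 / 10.9 = 0.06359 h⁻¹
Fraction remaining after one interval: r = e^(−kτ) = e^(−0.06359 × 7.28) = 0.6294
Before dose 3, 2 doses have been given (aged 1τ, 2τ).
C_trough = C₀ × (r + r²) = 0.7343 × (0.6294 + 0.3961) = 0.7530 mg/L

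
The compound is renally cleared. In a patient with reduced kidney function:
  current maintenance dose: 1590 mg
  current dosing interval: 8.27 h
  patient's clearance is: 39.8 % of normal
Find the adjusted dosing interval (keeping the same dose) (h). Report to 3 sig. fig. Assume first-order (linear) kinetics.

20.8 h

To keep the same average steady-state level, dosing rate must scale with clearance.
CL ratio = 39.8 / 100 = 0.3980
New interval (same dose) = 8.27 / 0.3980 = 20.78 h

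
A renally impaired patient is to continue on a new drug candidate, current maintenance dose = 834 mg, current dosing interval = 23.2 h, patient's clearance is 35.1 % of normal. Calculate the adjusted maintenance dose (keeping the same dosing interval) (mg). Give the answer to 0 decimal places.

293 mg

To keep the same average steady-state level, dosing rate must scale with clearance.
CL ratio = 35.1 / 100 = 0.3510
New dose (same interval) = 834 × 0.3510 = 292.7 mg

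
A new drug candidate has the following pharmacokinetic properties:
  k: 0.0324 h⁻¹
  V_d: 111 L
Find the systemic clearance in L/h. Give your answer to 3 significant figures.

3.60 L/h

CL = k × Vd = 0.0324 × 111 = 3.596 L/h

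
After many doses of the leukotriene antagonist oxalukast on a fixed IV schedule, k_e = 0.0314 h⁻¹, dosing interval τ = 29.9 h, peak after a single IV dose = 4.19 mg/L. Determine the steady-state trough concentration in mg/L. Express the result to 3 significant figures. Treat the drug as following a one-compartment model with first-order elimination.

2.69 mg/L

e^(−kτ) = e^(−0.03140 × 29.9) = 0.3911
Accumulation ratio R = 1 / (1 − e^(−kτ)) = 1 / (1 − 0.3911) = 1.642
Steady-state trough = C₀ × R × e^(−kτ) = 4.19 × 1.642 × 0.3911 = 2.691 mg/L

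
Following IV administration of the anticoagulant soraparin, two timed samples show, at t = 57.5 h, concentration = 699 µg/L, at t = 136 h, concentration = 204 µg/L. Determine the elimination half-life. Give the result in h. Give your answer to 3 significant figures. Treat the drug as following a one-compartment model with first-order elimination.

44.2 h

k = ln(C₁/C₂) / (t₂ − t₁) = ln(699/204) / (136 − 57.5)
  = 1.232 / 78.50 = 0.01569 h⁻¹
t½ = ln2 / k = 0.693147 / 0.01569 = 44.18 h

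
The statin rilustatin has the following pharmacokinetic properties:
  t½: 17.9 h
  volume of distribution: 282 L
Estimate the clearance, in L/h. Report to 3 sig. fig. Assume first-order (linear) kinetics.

k = ln2 / t½ = 0.693147 / 17.9 = 0.03872 h⁻¹
CL = k × Vd = 0.03872 × 282 = 10.92 L/h

10.9 L/h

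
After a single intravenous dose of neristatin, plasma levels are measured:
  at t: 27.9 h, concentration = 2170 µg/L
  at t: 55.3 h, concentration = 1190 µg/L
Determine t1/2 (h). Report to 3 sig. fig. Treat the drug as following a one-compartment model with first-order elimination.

31.6 h

k = ln(C₁/C₂) / (t₂ − t₁) = ln(2170/1190) / (55.3 − 27.9)
  = 0.6008 / 27.40 = 0.02193 h⁻¹
t½ = ln2 / k = 0.693147 / 0.02193 = 31.61 h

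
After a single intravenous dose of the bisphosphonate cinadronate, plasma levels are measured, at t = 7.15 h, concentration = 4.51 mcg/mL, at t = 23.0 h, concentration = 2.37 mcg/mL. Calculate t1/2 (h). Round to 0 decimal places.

17 h

k = ln(C₁/C₂) / (t₂ − t₁) = ln(4.51/2.37) / (23.0 − 7.15)
  = 0.6434 / 15.85 = 0.04059 h⁻¹
t½ = ln2 / k = 0.693147 / 0.04059 = 17.08 h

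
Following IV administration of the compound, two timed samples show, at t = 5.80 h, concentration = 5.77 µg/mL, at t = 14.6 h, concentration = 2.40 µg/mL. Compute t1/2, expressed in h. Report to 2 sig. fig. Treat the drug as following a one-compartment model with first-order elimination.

7.0 h

k = ln(C₁/C₂) / (t₂ − t₁) = ln(5.77/2.40) / (14.6 − 5.80)
  = 0.8772 / 8.800 = 0.09968 h⁻¹
t½ = ln2 / k = 0.693147 / 0.09968 = 6.954 h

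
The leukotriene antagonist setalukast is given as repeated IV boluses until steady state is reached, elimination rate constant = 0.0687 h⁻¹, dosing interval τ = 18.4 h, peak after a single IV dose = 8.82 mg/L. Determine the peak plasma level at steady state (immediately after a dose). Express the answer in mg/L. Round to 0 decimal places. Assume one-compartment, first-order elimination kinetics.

12 mg/L

e^(−kτ) = e^(−0.06870 × 18.4) = 0.2825
Accumulation ratio R = 1 / (1 − e^(−kτ)) = 1 / (1 − 0.2825) = 1.394
Steady-state peak = C₀ × R = 8.82 × 1.394 = 12.30 mg/L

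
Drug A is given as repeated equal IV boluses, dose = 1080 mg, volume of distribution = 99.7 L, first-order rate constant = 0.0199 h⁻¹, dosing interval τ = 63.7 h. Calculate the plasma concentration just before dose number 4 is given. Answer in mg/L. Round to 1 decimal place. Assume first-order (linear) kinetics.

C₀ per dose = Dose / Vd = 1080 / 99.7 = 10.83 mg/L
Fraction remaining after one interval: r = e^(−kτ) = e^(−0.01990 × 63.7) = 0.2815
Before dose 4, 3 doses have been given (aged 1τ, 2τ, 3τ).
C_trough = C₀ × (r + r² + … + r^3) = C₀ × r(1−r^3)/(1−r)
        = 10.83 × 0.2815 × (1 − 0.02231) / (1 − 0.2815) = 4.148 mg/L

4.1 mg/L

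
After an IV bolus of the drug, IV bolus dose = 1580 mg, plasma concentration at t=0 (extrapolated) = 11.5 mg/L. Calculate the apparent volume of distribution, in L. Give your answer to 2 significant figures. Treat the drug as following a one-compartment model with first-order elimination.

140 L

Vd = Dose / C₀ = 1580 / 11.5 = 137.4 L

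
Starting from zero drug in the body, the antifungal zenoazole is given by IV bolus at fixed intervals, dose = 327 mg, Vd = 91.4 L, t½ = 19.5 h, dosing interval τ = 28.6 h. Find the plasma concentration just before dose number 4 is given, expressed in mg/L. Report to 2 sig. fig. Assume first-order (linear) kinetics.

1.9 mg/L

C₀ per dose = Dose / Vd = 327 / 91.4 = 3.578 mg/L
k = ln2 / t½ = 0.693147 / 19.5 = 0.03555 h⁻¹
Fraction remaining after one interval: r = e^(−kτ) = e^(−0.03555 × 28.6) = 0.3618
Before dose 4, 3 doses have been given (aged 1τ, 2τ, 3τ).
C_trough = C₀ × (r + r² + … + r^3) = C₀ × r(1−r^3)/(1−r)
        = 3.578 × 0.3618 × (1 − 0.04736) / (1 − 0.3618) = 1.932 mg/L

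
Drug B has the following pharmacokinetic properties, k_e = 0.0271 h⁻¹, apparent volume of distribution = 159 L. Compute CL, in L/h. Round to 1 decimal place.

CL = k × Vd = 0.0271 × 159 = 4.309 L/h

4.3 L/h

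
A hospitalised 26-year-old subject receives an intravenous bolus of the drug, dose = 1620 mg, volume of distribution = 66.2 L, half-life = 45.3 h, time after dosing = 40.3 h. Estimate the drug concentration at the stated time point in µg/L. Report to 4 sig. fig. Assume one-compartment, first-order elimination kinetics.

C₀ = Dose / Vd = 1620 / 66.2 = 24.47 mg/L
k = ln2 / t½ = 0.693147 / 45.3 = 0.01530 h⁻¹
C = C₀ · e^(−k·t) = 24.47 × e^(−0.01530 × 40.3)
  = 24.47 × 0.5398 = 13.21 mg/L
Convert: 13.21 mg/L × 1000 = 13210 µg/L

13210 µg/L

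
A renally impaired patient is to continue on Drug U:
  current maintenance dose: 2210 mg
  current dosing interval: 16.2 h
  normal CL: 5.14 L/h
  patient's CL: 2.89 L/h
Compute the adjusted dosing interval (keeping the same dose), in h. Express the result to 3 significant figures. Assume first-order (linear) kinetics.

28.8 h

To keep the same average steady-state level, dosing rate must scale with clearance.
CL ratio = 2.89 / 5.14 = 0.5623
New interval (same dose) = 16.2 / 0.5623 = 28.81 h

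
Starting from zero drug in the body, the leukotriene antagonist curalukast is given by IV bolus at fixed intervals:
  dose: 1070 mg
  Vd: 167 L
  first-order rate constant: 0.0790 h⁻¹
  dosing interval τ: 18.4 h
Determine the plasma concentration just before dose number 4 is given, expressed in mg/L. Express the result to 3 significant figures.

1.93 mg/L

C₀ per dose = Dose / Vd = 1070 / 167 = 6.407 mg/L
Fraction remaining after one interval: r = e^(−kτ) = e^(−0.07900 × 18.4) = 0.2337
Before dose 4, 3 doses have been given (aged 1τ, 2τ, 3τ).
C_trough = C₀ × (r + r² + … + r^3) = C₀ × r(1−r^3)/(1−r)
        = 6.407 × 0.2337 × (1 − 0.01276) / (1 − 0.2337) = 1.929 mg/L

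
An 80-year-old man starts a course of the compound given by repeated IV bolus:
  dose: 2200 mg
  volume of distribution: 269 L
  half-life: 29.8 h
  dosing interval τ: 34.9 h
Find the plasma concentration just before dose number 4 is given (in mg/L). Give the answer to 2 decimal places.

5.96 mg/L

C₀ per dose = Dose / Vd = 2200 / 269 = 8.178 mg/L
k = ln2 / t½ = 0.693147 / 29.8 = 0.02326 h⁻¹
Fraction remaining after one interval: r = e^(−kτ) = e^(−0.02326 × 34.9) = 0.4441
Before dose 4, 3 doses have been given (aged 1τ, 2τ, 3τ).
C_trough = C₀ × (r + r² + … + r^3) = C₀ × r(1−r^3)/(1−r)
        = 8.178 × 0.4441 × (1 − 0.08759) / (1 − 0.4441) = 5.961 mg/L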